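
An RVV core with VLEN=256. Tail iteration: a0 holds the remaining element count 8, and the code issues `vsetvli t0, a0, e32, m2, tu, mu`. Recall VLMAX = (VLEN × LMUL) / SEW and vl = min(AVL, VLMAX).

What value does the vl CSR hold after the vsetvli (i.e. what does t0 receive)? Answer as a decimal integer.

vl = 8

lanes per group: 256·2/32 = 16
vl = min(AVL, VLMAX) = min(8, 16) = 8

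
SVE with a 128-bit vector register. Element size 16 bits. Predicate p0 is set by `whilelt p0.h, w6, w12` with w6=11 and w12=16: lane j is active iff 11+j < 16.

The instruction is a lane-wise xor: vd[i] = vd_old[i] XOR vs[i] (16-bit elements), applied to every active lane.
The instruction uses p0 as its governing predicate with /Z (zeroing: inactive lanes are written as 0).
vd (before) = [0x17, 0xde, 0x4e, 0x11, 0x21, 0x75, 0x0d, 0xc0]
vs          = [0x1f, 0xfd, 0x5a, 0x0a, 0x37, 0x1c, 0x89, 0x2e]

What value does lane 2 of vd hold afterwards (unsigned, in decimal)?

vd[2] = 20

register lanes = 128/16 = 8
active while 11+j < 16, i.e. j ∈ [0,5) capped at 8 ⇒ 5
[0] xor(0x17,0x1f) = 0x08
[1] xor(0xde,0xfd) = 0x23
[2] xor(0x4e,0x5a) = 0x14
[3] xor(0x11,0x0a) = 0x1b
[4] xor(0x21,0x37) = 0x16
[5] tail/zero = 0x00
[6] tail/zero = 0x00
[7] tail/zero = 0x00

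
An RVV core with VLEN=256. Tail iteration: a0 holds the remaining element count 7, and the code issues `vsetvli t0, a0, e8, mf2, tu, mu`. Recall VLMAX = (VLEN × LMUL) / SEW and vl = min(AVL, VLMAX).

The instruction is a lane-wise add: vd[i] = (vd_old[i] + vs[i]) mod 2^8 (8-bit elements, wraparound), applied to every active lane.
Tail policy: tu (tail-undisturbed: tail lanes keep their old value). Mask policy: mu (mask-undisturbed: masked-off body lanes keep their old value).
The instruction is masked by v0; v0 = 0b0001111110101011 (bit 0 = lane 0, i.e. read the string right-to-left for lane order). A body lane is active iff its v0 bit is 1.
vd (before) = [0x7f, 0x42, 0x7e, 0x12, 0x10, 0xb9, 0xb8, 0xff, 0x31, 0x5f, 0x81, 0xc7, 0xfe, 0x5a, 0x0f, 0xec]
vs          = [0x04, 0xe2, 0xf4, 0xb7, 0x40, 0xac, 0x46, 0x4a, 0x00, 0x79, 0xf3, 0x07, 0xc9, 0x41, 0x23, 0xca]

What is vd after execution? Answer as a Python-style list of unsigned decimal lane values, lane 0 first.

vd = [131, 36, 126, 201, 16, 101, 184, 255, 49, 95, 129, 199, 254, 90, 15, 236]

VLMAX = (256 × 1/2) / 8 = 16 lanes
vl ← min(7, 16) = 7
vd[0] add(0x7f,0x04) -> 0x83
vd[1] add(0x42,0xe2) -> 0x24
vd[2] mask-off/keep -> 0x7e
vd[3] add(0x12,0xb7) -> 0xc9
vd[4] mask-off/keep -> 0x10
vd[5] add(0xb9,0xac) -> 0x65
vd[6] mask-off/keep -> 0xb8
vd[7] tail/keep -> 0xff
vd[8] tail/keep -> 0x31
vd[9] tail/keep -> 0x5f
vd[10] tail/keep -> 0x81
vd[11] tail/keep -> 0xc7
vd[12] tail/keep -> 0xfe
vd[13] tail/keep -> 0x5a
vd[14] tail/keep -> 0x0f
vd[15] tail/keep -> 0xec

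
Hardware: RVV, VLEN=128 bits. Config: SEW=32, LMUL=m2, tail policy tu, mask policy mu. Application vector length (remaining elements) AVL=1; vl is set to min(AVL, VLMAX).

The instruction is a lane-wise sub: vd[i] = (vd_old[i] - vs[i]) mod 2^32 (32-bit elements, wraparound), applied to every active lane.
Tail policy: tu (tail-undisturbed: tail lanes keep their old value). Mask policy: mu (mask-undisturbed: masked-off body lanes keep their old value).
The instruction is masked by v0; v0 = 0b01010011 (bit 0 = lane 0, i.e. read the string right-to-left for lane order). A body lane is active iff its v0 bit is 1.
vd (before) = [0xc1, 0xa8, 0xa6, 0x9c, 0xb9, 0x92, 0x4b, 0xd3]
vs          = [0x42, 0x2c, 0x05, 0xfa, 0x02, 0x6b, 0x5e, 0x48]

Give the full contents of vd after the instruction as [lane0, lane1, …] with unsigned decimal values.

vd = [127, 168, 166, 156, 185, 146, 75, 211]

VLMAX = VLEN×LMUL/SEW = 128×2/32 = 8
vl = min(AVL, VLMAX) = min(1, 8) = 1
[0] sub(0xc1,0x42) = 0x7f
[1] tail/keep = 0xa8
[2] tail/keep = 0xa6
[3] tail/keep = 0x9c
[4] tail/keep = 0xb9
[5] tail/keep = 0x92
[6] tail/keep = 0x4b
[7] tail/keep = 0xd3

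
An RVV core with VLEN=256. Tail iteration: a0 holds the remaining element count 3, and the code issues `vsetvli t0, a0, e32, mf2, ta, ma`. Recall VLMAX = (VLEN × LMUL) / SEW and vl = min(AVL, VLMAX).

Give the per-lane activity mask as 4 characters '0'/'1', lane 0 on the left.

VLMAX = (256 × 1/2) / 32 = 4 lanes
AVL=3 ≤ VLMAX=4, so vl = 3
bits (lane 0 leftmost): 1110

predicate = 1110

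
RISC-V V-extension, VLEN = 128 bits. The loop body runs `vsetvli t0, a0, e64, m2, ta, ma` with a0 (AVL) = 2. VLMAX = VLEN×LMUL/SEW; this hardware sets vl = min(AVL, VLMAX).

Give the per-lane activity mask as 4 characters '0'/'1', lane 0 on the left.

predicate = 1100

lanes per group: 128·2/64 = 4
vl = min(AVL, VLMAX) = min(2, 4) = 2
bits (lane 0 leftmost): 1100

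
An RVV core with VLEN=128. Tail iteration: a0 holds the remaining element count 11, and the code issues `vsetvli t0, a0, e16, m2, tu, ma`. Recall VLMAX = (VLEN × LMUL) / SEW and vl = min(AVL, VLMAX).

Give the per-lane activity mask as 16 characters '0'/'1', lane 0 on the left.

predicate = 1111111111100000

lanes per group: 128·2/16 = 16
vl = min(AVL, VLMAX) = min(11, 16) = 11
bits (lane 0 leftmost): 1111111111100000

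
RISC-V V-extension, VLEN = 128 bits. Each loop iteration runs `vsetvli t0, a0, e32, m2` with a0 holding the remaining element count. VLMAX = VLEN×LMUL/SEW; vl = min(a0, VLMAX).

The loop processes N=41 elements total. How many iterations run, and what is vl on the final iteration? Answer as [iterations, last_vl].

VLMAX = VLEN×LMUL/SEW = 128×2/32 = 8
41 elements at 8/iter → 6 passes, remainder 1 on the last

[iterations, last_vl] = [6, 1]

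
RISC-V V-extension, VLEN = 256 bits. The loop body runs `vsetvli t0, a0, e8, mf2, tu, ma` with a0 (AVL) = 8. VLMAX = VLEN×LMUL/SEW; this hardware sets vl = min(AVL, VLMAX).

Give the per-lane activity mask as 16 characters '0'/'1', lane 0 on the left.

VLMAX = VLEN×LMUL/SEW = 256×1/2/8 = 16
AVL=8 ≤ VLMAX=16, so vl = 8
bits (lane 0 leftmost): 1111111100000000

predicate = 1111111100000000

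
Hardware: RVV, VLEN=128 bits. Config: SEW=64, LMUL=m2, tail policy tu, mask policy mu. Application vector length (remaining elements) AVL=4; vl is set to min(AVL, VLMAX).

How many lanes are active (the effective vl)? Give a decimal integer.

VLMAX = (128 × 2) / 64 = 4 lanes
vl = min(AVL, VLMAX) = min(4, 4) = 4

vl = 4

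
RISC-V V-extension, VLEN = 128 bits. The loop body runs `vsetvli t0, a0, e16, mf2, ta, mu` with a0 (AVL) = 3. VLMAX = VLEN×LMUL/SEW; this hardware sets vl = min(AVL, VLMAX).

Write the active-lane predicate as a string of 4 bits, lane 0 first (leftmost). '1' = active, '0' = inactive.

predicate = 1110

VLMAX = VLEN×LMUL/SEW = 128×1/2/16 = 4
AVL=3 ≤ VLMAX=4, so vl = 3
bits (lane 0 leftmost): 1110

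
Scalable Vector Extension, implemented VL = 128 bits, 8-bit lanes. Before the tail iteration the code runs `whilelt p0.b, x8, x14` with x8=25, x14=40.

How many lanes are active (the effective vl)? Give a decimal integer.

vl = 15

lane count: 128 div 8 = 16
p0[j] = (25+j < 40); true for j=0..14 → 15 lanes set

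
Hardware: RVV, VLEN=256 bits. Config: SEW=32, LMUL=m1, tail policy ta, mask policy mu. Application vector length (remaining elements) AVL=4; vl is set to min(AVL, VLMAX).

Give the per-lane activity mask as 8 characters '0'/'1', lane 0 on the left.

lanes per group: 256·1/32 = 8
vl ← min(4, 8) = 4
bits (lane 0 leftmost): 11110000

predicate = 11110000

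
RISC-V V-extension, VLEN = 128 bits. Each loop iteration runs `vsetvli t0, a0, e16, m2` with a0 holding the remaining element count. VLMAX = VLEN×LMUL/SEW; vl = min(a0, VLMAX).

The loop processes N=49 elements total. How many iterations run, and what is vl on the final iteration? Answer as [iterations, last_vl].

VLMAX = VLEN×LMUL/SEW = 128×2/16 = 16
N=49: ⌈49/16⌉ = 4 iters; last vl = 49 − 3×16 = 1

[iterations, last_vl] = [4, 1]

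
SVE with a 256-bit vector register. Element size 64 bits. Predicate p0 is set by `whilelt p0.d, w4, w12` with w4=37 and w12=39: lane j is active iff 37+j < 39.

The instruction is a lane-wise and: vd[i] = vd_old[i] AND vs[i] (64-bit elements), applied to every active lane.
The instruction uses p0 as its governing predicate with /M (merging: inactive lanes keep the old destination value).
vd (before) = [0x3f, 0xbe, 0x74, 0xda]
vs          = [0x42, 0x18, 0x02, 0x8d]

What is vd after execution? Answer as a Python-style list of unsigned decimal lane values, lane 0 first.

register lanes = 256/64 = 4
active while 37+j < 39, i.e. j ∈ [0,2) capped at 4 ⇒ 2
vd[0] and(0x3f,0x42) -> 0x02
vd[1] and(0xbe,0x18) -> 0x18
vd[2] tail/keep -> 0x74
vd[3] tail/keep -> 0xda

vd = [2, 24, 116, 218]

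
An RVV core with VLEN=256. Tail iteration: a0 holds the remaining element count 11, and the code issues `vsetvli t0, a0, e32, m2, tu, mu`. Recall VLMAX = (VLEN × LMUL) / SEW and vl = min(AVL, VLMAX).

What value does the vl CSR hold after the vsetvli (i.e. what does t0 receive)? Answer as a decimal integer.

lanes per group: 256·2/32 = 16
AVL=11 ≤ VLMAX=16, so vl = 11

vl = 11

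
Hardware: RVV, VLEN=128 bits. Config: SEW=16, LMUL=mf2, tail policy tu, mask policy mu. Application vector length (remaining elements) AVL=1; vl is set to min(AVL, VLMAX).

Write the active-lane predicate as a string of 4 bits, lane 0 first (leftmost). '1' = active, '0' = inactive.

VLMAX = (128 × 1/2) / 16 = 4 lanes
vl ← min(1, 4) = 1
bits (lane 0 leftmost): 1000

predicate = 1000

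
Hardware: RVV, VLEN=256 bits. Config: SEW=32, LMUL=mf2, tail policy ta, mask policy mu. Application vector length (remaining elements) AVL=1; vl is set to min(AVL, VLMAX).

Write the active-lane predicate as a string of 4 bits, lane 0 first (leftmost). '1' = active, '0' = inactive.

predicate = 1000

lanes per group: 256·1/2/32 = 4
AVL=1 ≤ VLMAX=4, so vl = 1
bits (lane 0 leftmost): 1000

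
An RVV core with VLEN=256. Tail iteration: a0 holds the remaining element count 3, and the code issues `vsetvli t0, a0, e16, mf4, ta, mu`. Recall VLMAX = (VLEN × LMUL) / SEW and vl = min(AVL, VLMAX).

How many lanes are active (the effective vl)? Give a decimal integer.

lanes per group: 256·1/4/16 = 4
AVL=3 ≤ VLMAX=4, so vl = 3

vl = 3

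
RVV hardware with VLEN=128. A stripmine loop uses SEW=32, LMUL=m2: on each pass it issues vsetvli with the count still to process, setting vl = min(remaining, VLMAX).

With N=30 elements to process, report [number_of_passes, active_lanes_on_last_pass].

VLMAX = (128 × 2) / 32 = 8 lanes
N=30: ⌈30/8⌉ = 4 iters; last vl = 30 − 3×8 = 6

[iterations, last_vl] = [4, 6]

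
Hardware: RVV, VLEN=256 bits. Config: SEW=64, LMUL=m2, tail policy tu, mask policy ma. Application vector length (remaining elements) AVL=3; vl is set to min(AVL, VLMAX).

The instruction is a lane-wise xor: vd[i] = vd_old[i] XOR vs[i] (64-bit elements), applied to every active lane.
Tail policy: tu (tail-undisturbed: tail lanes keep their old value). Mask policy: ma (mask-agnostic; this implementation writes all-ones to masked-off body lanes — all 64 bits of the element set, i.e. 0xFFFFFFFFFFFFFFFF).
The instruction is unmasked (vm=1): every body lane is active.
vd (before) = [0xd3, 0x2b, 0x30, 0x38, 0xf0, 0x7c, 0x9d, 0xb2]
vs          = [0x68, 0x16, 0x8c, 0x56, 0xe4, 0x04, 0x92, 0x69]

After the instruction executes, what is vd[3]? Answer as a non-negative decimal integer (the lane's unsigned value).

lanes per group: 256·2/64 = 8
AVL=3 ≤ VLMAX=8, so vl = 3
lane  0: xor(0xd3,0x68) ⇒ 0xbb
lane  1: xor(0x2b,0x16) ⇒ 0x3d
lane  2: xor(0x30,0x8c) ⇒ 0xbc
lane  3: tail/keep ⇒ 0x38
lane  4: tail/keep ⇒ 0xf0
lane  5: tail/keep ⇒ 0x7c
lane  6: tail/keep ⇒ 0x9d
lane  7: tail/keep ⇒ 0xb2

vd[3] = 56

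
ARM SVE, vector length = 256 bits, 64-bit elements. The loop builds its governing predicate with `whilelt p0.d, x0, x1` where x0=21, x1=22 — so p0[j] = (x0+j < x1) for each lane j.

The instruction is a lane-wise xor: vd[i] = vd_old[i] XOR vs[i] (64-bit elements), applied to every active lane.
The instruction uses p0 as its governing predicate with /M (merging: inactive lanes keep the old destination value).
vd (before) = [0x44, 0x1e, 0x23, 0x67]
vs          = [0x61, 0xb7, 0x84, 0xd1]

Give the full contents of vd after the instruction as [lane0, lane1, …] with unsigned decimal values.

vd = [37, 30, 35, 103]

256-bit reg / 64-bit elem → 4 lanes
p0[j] = (21+j < 22); true for j=0..0 → 1 lanes set
vd[0] xor(0x44,0x61) -> 0x25
vd[1] tail/keep -> 0x1e
vd[2] tail/keep -> 0x23
vd[3] tail/keep -> 0x67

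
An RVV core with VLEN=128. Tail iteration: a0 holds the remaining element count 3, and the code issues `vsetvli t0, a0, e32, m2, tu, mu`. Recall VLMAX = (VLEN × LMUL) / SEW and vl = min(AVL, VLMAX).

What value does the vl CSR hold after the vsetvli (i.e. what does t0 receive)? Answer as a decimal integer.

vl = 3

VLMAX = VLEN×LMUL/SEW = 128×2/32 = 8
vl = min(AVL, VLMAX) = min(3, 8) = 3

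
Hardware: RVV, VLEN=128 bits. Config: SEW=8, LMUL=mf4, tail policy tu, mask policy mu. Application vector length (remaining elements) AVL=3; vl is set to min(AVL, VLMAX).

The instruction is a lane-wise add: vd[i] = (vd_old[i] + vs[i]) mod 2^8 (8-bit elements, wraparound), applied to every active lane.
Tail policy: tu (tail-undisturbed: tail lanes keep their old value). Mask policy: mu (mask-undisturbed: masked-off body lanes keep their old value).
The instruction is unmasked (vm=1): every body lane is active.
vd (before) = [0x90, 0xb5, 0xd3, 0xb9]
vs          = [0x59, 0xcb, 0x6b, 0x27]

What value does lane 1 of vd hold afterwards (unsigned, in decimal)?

VLMAX = VLEN×LMUL/SEW = 128×1/4/8 = 4
vl = min(AVL, VLMAX) = min(3, 4) = 3
vd[0] add(0x90,0x59) -> 0xe9
vd[1] add(0xb5,0xcb) -> 0x80
vd[2] add(0xd3,0x6b) -> 0x3e
vd[3] tail/keep -> 0xb9

vd[1] = 128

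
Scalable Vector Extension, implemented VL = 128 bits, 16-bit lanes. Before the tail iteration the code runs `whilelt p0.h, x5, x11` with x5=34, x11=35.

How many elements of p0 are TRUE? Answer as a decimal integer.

register lanes = 128/16 = 8
p0[j] = (34+j < 35); true for j=0..0 → 1 lanes set

vl = 1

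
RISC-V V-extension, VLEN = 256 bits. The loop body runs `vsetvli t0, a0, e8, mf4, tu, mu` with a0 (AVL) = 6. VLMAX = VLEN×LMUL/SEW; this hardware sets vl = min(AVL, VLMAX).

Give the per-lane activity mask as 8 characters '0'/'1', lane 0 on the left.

predicate = 11111100

VLMAX = (256 × 1/4) / 8 = 8 lanes
AVL=6 ≤ VLMAX=8, so vl = 6
bits (lane 0 leftmost): 11111100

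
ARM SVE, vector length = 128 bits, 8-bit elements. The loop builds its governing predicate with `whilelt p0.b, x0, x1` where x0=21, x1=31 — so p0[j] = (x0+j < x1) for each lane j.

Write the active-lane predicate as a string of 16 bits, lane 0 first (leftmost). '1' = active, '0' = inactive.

predicate = 1111111111000000

lane count: 128 div 8 = 16
p0[j] = (21+j < 31); true for j=0..9 → 10 lanes set
bits (lane 0 leftmost): 1111111111000000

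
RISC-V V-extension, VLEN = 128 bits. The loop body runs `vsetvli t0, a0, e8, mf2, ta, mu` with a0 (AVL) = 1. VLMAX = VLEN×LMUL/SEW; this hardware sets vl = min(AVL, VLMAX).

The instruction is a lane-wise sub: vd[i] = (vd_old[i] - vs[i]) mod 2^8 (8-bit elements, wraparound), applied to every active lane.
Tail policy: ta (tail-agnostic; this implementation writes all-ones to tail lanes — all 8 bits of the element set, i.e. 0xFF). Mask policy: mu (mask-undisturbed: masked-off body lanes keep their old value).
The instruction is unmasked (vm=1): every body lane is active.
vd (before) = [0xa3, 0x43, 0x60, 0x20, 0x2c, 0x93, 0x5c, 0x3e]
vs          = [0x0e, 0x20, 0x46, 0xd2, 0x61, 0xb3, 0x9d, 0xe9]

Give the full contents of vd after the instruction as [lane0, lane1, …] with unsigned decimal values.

vd = [149, 255, 255, 255, 255, 255, 255, 255]

lanes per group: 128·1/2/8 = 8
vl ← min(1, 8) = 1
[0] sub(0xa3,0x0e) = 0x95
[1] tail/ones = 0xff
[2] tail/ones = 0xff
[3] tail/ones = 0xff
[4] tail/ones = 0xff
[5] tail/ones = 0xff
[6] tail/ones = 0xff
[7] tail/ones = 0xff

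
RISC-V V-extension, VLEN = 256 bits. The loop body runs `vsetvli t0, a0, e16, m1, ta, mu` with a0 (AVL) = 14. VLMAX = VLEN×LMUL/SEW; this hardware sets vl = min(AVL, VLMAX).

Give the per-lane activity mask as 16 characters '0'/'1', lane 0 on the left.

predicate = 1111111111111100

VLMAX = VLEN×LMUL/SEW = 256×1/16 = 16
AVL=14 ≤ VLMAX=16, so vl = 14
bits (lane 0 leftmost): 1111111111111100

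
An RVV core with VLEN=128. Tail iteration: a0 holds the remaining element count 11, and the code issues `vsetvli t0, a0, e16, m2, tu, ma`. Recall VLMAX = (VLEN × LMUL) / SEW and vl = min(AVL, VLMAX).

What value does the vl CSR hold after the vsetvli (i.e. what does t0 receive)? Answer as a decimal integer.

vl = 11

lanes per group: 128·2/16 = 16
AVL=11 ≤ VLMAX=16, so vl = 11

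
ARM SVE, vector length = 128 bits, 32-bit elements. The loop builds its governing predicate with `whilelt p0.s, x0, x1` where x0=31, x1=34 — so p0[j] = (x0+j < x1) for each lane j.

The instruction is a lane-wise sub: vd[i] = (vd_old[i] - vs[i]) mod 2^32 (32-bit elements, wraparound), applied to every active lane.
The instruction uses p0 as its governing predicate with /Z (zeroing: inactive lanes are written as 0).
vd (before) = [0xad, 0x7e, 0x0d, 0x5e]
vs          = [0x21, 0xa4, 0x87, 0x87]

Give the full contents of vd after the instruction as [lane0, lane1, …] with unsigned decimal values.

lane count: 128 div 32 = 4
whilelt: lane j active iff 31+j < 34 → j < 3 → 3 active
vd[0] sub(0xad,0x21) -> 0x8c
vd[1] sub(0x7e,0xa4) -> 0xffffffda
vd[2] sub(0x0d,0x87) -> 0xffffff86
vd[3] tail/zero -> 0x00

vd = [140, 4294967258, 4294967174, 0]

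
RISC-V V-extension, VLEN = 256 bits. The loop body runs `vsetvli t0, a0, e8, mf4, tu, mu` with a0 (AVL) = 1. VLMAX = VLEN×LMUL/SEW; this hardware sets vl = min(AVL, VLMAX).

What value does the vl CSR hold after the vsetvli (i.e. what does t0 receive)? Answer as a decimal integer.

VLMAX = VLEN×LMUL/SEW = 256×1/4/8 = 8
vl ← min(1, 8) = 1

vl = 1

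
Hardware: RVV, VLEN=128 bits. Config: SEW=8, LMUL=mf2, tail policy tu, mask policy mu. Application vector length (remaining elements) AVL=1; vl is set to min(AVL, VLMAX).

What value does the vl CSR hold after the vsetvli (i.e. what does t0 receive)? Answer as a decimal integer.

VLMAX = (128 × 1/2) / 8 = 8 lanes
AVL=1 ≤ VLMAX=8, so vl = 1

vl = 1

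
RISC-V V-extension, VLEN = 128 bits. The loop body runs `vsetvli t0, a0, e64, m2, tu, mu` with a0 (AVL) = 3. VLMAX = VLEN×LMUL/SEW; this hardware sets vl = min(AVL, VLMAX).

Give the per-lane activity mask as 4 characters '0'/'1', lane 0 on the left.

VLMAX = VLEN×LMUL/SEW = 128×2/64 = 4
AVL=3 ≤ VLMAX=4, so vl = 3
bits (lane 0 leftmost): 1110

predicate = 1110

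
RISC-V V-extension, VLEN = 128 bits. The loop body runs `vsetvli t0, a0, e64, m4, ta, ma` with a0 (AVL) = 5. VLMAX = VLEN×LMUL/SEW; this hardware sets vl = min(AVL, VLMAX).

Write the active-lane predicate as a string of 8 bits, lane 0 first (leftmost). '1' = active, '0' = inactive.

VLMAX = VLEN×LMUL/SEW = 128×4/64 = 8
vl = min(AVL, VLMAX) = min(5, 8) = 5
bits (lane 0 leftmost): 11111000

predicate = 11111000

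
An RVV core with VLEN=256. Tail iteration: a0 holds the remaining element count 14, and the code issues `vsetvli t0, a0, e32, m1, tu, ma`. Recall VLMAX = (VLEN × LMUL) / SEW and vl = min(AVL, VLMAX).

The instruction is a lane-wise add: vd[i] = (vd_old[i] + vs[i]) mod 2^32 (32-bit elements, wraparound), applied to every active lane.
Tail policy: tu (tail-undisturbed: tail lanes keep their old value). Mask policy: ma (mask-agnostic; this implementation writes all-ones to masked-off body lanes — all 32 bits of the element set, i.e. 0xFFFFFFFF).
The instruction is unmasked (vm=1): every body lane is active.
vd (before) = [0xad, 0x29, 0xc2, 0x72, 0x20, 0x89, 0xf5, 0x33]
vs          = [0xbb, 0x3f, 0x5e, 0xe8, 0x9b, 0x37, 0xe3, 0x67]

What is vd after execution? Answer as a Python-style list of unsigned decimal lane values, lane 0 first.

vd = [360, 104, 288, 346, 187, 192, 472, 154]

VLMAX = (256 × 1) / 32 = 8 lanes
AVL=14 > VLMAX=8, so vl = 8
[0] add(0xad,0xbb) = 0x168
[1] add(0x29,0x3f) = 0x68
[2] add(0xc2,0x5e) = 0x120
[3] add(0x72,0xe8) = 0x15a
[4] add(0x20,0x9b) = 0xbb
[5] add(0x89,0x37) = 0xc0
[6] add(0xf5,0xe3) = 0x1d8
[7] add(0x33,0x67) = 0x9a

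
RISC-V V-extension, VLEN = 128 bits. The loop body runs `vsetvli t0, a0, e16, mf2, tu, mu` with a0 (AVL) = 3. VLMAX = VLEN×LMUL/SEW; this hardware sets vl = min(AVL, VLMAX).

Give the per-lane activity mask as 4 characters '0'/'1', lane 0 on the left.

VLMAX = (128 × 1/2) / 16 = 4 lanes
AVL=3 ≤ VLMAX=4, so vl = 3
bits (lane 0 leftmost): 1110

predicate = 1110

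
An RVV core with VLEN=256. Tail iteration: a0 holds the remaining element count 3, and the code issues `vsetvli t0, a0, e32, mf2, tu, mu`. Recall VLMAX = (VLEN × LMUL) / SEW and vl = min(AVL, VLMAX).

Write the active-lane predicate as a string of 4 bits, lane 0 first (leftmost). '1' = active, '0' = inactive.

VLMAX = (256 × 1/2) / 32 = 4 lanes
vl = min(AVL, VLMAX) = min(3, 4) = 3
bits (lane 0 leftmost): 1110

predicate = 1110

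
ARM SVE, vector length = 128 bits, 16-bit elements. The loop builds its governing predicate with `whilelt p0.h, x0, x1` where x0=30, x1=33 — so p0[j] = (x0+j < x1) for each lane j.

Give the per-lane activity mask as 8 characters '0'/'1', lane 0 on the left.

predicate = 11100000

lane count: 128 div 16 = 8
active while 30+j < 33, i.e. j ∈ [0,3) capped at 8 ⇒ 3
bits (lane 0 leftmost): 11100000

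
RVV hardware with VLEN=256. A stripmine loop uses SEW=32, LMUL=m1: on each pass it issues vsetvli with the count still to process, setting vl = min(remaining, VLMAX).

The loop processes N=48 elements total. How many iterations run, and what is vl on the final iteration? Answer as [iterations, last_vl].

[iterations, last_vl] = [6, 8]

VLMAX = VLEN×LMUL/SEW = 256×1/32 = 8
iterations = ceil(48/8) = 6; final-pass vl = 8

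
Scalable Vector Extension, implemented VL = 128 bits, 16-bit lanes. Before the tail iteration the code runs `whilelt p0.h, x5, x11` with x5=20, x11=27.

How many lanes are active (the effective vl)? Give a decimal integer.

vl = 7

lane count: 128 div 16 = 8
active while 20+j < 27, i.e. j ∈ [0,7) capped at 8 ⇒ 7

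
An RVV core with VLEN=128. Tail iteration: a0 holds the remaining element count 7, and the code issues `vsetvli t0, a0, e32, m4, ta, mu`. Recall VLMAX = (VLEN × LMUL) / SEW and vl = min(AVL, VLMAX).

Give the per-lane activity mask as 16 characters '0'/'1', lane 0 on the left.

VLMAX = (128 × 4) / 32 = 16 lanes
AVL=7 ≤ VLMAX=16, so vl = 7
bits (lane 0 leftmost): 1111111000000000

predicate = 1111111000000000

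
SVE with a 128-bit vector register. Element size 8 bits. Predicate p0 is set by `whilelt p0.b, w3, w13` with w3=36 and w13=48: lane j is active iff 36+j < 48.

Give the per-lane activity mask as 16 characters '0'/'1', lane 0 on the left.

predicate = 1111111111110000

register lanes = 128/8 = 16
whilelt: lane j active iff 36+j < 48 → j < 12 → 12 active
bits (lane 0 leftmost): 1111111111110000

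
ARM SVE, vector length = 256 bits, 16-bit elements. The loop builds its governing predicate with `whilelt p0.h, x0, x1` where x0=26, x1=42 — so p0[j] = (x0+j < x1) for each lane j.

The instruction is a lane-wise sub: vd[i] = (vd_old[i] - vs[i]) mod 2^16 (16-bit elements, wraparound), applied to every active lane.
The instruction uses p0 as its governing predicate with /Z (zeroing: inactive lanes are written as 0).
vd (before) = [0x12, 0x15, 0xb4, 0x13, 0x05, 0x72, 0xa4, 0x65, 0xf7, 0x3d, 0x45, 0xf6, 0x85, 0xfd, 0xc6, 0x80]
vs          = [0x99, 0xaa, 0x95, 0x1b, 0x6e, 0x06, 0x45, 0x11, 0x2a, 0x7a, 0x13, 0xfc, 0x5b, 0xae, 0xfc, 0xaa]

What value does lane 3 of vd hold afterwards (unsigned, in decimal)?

256-bit reg / 16-bit elem → 16 lanes
whilelt: lane j active iff 26+j < 42 → j < 16 → 16 active
vd[0] sub(0x12,0x99) -> 0xff79
vd[1] sub(0x15,0xaa) -> 0xff6b
vd[2] sub(0xb4,0x95) -> 0x1f
vd[3] sub(0x13,0x1b) -> 0xfff8
vd[4] sub(0x05,0x6e) -> 0xff97
vd[5] sub(0x72,0x06) -> 0x6c
vd[6] sub(0xa4,0x45) -> 0x5f
vd[7] sub(0x65,0x11) -> 0x54
vd[8] sub(0xf7,0x2a) -> 0xcd
vd[9] sub(0x3d,0x7a) -> 0xffc3
vd[10] sub(0x45,0x13) -> 0x32
vd[11] sub(0xf6,0xfc) -> 0xfffa
vd[12] sub(0x85,0x5b) -> 0x2a
vd[13] sub(0xfd,0xae) -> 0x4f
vd[14] sub(0xc6,0xfc) -> 0xffca
vd[15] sub(0x80,0xaa) -> 0xffd6

vd[3] = 65528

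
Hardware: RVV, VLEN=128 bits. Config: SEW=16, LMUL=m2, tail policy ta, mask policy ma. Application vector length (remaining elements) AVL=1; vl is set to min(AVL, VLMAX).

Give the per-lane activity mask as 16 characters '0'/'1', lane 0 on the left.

predicate = 1000000000000000

VLMAX = VLEN×LMUL/SEW = 128×2/16 = 16
vl = min(AVL, VLMAX) = min(1, 16) = 1
bits (lane 0 leftmost): 1000000000000000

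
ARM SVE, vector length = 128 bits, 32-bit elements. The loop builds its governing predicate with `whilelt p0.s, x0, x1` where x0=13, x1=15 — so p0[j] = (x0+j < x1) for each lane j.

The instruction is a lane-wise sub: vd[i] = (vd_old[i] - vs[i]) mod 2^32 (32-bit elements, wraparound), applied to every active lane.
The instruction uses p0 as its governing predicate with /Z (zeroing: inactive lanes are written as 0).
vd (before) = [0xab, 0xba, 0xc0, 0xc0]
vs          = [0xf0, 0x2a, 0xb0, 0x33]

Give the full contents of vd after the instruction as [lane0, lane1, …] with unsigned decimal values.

vd = [4294967227, 144, 0, 0]

lane count: 128 div 32 = 4
whilelt: lane j active iff 13+j < 15 → j < 2 → 2 active
[0] sub(0xab,0xf0) = 0xffffffbb
[1] sub(0xba,0x2a) = 0x90
[2] tail/zero = 0x00
[3] tail/zero = 0x00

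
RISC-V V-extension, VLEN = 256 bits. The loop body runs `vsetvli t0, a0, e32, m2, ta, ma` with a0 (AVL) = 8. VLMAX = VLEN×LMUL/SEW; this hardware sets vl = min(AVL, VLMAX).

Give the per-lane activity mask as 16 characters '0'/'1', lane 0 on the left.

predicate = 1111111100000000

lanes per group: 256·2/32 = 16
vl ← min(8, 16) = 8
bits (lane 0 leftmost): 1111111100000000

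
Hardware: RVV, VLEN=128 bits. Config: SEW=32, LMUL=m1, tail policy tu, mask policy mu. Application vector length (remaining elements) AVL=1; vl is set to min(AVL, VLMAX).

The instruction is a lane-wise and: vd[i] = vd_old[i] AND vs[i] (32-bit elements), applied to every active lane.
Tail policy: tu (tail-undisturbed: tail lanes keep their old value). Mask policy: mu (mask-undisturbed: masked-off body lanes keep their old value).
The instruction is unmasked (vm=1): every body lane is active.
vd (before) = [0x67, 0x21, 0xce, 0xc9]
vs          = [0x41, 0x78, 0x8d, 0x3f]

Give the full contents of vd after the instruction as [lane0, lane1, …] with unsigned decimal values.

vd = [65, 33, 206, 201]

lanes per group: 128·1/32 = 4
AVL=1 ≤ VLMAX=4, so vl = 1
  i=0: and(0x67,0x41) → 65
  i=1: tail/keep → 33
  i=2: tail/keep → 206
  i=3: tail/keep → 201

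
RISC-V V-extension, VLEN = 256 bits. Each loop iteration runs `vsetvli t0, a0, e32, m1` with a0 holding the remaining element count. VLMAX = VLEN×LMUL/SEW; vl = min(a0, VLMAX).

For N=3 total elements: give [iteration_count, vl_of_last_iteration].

[iterations, last_vl] = [1, 3]

lanes per group: 256·1/32 = 8
3 elements at 8/iter → 1 passes, remainder 3 on the last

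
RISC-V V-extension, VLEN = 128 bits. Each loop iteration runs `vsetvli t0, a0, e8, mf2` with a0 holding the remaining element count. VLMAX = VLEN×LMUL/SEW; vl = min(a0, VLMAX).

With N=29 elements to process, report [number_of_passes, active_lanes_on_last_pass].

[iterations, last_vl] = [4, 5]

VLMAX = (128 × 1/2) / 8 = 8 lanes
iterations = ceil(29/8) = 4; final-pass vl = 5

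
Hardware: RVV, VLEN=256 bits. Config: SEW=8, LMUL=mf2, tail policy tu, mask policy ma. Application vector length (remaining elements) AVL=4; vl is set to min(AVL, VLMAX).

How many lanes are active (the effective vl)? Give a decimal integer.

vl = 4

VLMAX = (256 × 1/2) / 8 = 16 lanes
vl = min(AVL, VLMAX) = min(4, 16) = 4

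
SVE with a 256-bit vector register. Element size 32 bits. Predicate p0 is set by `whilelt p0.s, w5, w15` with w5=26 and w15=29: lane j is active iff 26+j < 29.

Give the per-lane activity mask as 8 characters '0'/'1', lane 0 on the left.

256-bit reg / 32-bit elem → 8 lanes
whilelt: lane j active iff 26+j < 29 → j < 3 → 3 active
bits (lane 0 leftmost): 11100000

predicate = 11100000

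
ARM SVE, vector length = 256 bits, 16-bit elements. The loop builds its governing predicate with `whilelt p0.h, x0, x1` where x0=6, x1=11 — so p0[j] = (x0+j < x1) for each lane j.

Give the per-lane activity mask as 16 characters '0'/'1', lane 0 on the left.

lane count: 256 div 16 = 16
p0[j] = (6+j < 11); true for j=0..4 → 5 lanes set
bits (lane 0 leftmost): 1111100000000000

predicate = 1111100000000000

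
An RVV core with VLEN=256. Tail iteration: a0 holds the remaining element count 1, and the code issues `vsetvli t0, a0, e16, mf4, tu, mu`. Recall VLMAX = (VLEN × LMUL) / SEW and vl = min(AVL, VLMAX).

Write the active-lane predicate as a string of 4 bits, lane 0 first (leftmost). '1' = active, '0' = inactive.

predicate = 1000

VLMAX = (256 × 1/4) / 16 = 4 lanes
vl = min(AVL, VLMAX) = min(1, 4) = 1
bits (lane 0 leftmost): 1000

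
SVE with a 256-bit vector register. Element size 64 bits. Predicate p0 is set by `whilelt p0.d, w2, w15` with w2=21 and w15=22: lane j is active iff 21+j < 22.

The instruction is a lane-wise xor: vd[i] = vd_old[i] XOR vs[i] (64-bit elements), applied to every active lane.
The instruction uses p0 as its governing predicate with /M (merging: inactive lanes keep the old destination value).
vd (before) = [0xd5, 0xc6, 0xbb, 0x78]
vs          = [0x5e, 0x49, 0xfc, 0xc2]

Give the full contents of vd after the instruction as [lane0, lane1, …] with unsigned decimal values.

vd = [139, 198, 187, 120]

register lanes = 256/64 = 4
whilelt: lane j active iff 21+j < 22 → j < 1 → 1 active
  i=0: xor(0xd5,0x5e) → 139
  i=1: tail/keep → 198
  i=2: tail/keep → 187
  i=3: tail/keep → 120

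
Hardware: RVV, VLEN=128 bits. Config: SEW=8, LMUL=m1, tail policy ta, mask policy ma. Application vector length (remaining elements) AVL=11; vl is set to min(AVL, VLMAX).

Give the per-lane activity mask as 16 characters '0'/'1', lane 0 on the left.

predicate = 1111111111100000

lanes per group: 128·1/8 = 16
vl ← min(11, 16) = 11
bits (lane 0 leftmost): 1111111111100000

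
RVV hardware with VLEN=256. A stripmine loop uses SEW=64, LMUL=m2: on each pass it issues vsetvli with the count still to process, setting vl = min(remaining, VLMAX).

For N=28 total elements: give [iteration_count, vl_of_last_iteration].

[iterations, last_vl] = [4, 4]

VLMAX = VLEN×LMUL/SEW = 256×2/64 = 8
N=28: ⌈28/8⌉ = 4 iters; last vl = 28 − 3×8 = 4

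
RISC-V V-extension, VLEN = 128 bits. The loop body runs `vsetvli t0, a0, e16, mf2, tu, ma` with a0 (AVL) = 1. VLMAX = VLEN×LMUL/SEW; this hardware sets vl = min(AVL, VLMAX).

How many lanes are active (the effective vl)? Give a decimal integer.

VLMAX = (128 × 1/2) / 16 = 4 lanes
vl = min(AVL, VLMAX) = min(1, 4) = 1

vl = 1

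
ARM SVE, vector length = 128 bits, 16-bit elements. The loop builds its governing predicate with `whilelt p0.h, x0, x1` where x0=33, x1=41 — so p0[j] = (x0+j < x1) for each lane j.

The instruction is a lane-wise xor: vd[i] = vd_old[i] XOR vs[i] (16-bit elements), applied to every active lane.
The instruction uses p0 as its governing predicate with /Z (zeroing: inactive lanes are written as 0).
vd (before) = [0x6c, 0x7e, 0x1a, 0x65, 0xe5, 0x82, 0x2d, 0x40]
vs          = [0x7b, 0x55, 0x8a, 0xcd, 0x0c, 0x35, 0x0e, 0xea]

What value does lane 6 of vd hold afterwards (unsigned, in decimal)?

lane count: 128 div 16 = 8
active while 33+j < 41, i.e. j ∈ [0,8) capped at 8 ⇒ 8
lane  0: xor(0x6c,0x7b) ⇒ 0x17
lane  1: xor(0x7e,0x55) ⇒ 0x2b
lane  2: xor(0x1a,0x8a) ⇒ 0x90
lane  3: xor(0x65,0xcd) ⇒ 0xa8
lane  4: xor(0xe5,0x0c) ⇒ 0xe9
lane  5: xor(0x82,0x35) ⇒ 0xb7
lane  6: xor(0x2d,0x0e) ⇒ 0x23
lane  7: xor(0x40,0xea) ⇒ 0xaa

vd[6] = 35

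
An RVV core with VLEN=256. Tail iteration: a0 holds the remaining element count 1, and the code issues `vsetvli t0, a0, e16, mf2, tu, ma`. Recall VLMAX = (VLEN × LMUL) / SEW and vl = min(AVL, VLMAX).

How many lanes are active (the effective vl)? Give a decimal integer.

VLMAX = (256 × 1/2) / 16 = 8 lanes
vl ← min(1, 8) = 1

vl = 1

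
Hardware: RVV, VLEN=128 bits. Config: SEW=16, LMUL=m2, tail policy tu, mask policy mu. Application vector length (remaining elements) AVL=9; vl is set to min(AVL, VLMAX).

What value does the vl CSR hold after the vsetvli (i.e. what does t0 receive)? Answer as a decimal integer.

VLMAX = VLEN×LMUL/SEW = 128×2/16 = 16
vl ← min(9, 16) = 9

vl = 9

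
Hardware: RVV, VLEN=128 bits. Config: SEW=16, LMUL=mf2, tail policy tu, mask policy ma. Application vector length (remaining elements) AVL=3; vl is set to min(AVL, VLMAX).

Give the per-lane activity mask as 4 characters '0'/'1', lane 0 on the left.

predicate = 1110

lanes per group: 128·1/2/16 = 4
vl = min(AVL, VLMAX) = min(3, 4) = 3
bits (lane 0 leftmost): 1110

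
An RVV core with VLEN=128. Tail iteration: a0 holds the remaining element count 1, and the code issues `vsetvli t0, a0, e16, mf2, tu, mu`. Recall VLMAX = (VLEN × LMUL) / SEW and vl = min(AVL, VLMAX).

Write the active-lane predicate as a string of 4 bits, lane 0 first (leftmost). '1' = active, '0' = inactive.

predicate = 1000

lanes per group: 128·1/2/16 = 4
vl ← min(1, 4) = 1
bits (lane 0 leftmost): 1000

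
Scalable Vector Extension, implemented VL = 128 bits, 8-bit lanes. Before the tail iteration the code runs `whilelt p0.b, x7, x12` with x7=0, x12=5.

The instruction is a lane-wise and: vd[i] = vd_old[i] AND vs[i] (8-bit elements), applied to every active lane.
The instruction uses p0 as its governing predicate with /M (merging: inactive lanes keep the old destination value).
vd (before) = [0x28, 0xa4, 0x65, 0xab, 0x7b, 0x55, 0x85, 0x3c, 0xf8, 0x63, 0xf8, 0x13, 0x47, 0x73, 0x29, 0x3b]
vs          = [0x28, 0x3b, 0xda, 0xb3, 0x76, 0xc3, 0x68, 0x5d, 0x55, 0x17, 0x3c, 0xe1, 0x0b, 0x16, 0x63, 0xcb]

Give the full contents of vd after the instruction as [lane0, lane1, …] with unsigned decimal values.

vd = [40, 32, 64, 163, 114, 85, 133, 60, 248, 99, 248, 19, 71, 115, 41, 59]

128-bit reg / 8-bit elem → 16 lanes
p0[j] = (0+j < 5); true for j=0..4 → 5 lanes set
  i=0: and(0x28,0x28) → 40
  i=1: and(0xa4,0x3b) → 32
  i=2: and(0x65,0xda) → 64
  i=3: and(0xab,0xb3) → 163
  i=4: and(0x7b,0x76) → 114
  i=5: tail/keep → 85
  i=6: tail/keep → 133
  i=7: tail/keep → 60
  i=8: tail/keep → 248
  i=9: tail/keep → 99
  i=10: tail/keep → 248
  i=11: tail/keep → 19
  i=12: tail/keep → 71
  i=13: tail/keep → 115
  i=14: tail/keep → 41
  i=15: tail/keep → 59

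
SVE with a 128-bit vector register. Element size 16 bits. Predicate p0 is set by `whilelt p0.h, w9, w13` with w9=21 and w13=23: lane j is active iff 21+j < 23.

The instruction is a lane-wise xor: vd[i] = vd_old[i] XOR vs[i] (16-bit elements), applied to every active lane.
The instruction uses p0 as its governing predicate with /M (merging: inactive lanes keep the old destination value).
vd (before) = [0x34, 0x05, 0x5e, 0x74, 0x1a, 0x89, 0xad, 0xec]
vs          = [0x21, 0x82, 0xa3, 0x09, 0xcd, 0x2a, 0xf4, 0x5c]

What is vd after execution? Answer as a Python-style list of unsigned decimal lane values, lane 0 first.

vd = [21, 135, 94, 116, 26, 137, 173, 236]

register lanes = 128/16 = 8
p0[j] = (21+j < 23); true for j=0..1 → 2 lanes set
lane  0: xor(0x34,0x21) ⇒ 0x15
lane  1: xor(0x05,0x82) ⇒ 0x87
lane  2: tail/keep ⇒ 0x5e
lane  3: tail/keep ⇒ 0x74
lane  4: tail/keep ⇒ 0x1a
lane  5: tail/keep ⇒ 0x89
lane  6: tail/keep ⇒ 0xad
lane  7: tail/keep ⇒ 0xec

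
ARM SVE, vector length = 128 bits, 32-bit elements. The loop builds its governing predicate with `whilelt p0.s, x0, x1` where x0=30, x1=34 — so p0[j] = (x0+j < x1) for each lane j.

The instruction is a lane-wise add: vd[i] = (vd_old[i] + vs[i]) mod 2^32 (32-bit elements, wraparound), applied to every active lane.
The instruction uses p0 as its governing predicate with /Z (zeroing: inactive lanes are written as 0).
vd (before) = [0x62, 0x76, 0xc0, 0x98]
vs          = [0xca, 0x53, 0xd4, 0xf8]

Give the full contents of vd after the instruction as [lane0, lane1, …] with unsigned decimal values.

vd = [300, 201, 404, 400]

128-bit reg / 32-bit elem → 4 lanes
whilelt: lane j active iff 30+j < 34 → j < 4 → 4 active
  i=0: add(0x62,0xca) → 300
  i=1: add(0x76,0x53) → 201
  i=2: add(0xc0,0xd4) → 404
  i=3: add(0x98,0xf8) → 400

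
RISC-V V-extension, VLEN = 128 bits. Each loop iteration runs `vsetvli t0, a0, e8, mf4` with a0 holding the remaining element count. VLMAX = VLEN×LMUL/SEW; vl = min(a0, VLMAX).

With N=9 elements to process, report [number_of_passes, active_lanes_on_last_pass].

VLMAX = VLEN×LMUL/SEW = 128×1/4/8 = 4
N=9: ⌈9/4⌉ = 3 iters; last vl = 9 − 2×4 = 1

[iterations, last_vl] = [3, 1]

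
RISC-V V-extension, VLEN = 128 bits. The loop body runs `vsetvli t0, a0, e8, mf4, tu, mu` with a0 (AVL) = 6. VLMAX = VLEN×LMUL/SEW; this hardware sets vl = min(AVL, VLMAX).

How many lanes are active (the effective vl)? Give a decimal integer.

vl = 4

lanes per group: 128·1/4/8 = 4
vl = min(AVL, VLMAX) = min(6, 4) = 4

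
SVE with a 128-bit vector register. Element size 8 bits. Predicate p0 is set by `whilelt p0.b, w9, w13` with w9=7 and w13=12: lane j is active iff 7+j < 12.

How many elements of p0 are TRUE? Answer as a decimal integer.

vl = 5

register lanes = 128/8 = 16
p0[j] = (7+j < 12); true for j=0..4 → 5 lanes set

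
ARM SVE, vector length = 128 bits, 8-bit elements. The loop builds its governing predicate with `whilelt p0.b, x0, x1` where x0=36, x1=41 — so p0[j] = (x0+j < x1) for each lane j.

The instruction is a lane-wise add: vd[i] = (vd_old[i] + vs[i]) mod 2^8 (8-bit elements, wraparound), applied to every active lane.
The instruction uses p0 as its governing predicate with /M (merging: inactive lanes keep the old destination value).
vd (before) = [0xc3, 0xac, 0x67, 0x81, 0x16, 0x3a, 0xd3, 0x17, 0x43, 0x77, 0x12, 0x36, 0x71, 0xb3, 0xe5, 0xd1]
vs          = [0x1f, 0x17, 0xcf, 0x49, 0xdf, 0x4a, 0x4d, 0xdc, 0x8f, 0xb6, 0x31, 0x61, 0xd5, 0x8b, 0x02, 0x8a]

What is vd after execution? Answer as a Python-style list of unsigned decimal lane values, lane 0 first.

register lanes = 128/8 = 16
p0[j] = (36+j < 41); true for j=0..4 → 5 lanes set
  i=0: add(0xc3,0x1f) → 226
  i=1: add(0xac,0x17) → 195
  i=2: add(0x67,0xcf) → 54
  i=3: add(0x81,0x49) → 202
  i=4: add(0x16,0xdf) → 245
  i=5: tail/keep → 58
  i=6: tail/keep → 211
  i=7: tail/keep → 23
  i=8: tail/keep → 67
  i=9: tail/keep → 119
  i=10: tail/keep → 18
  i=11: tail/keep → 54
  i=12: tail/keep → 113
  i=13: tail/keep → 179
  i=14: tail/keep → 229
  i=15: tail/keep → 209

vd = [226, 195, 54, 202, 245, 58, 211, 23, 67, 119, 18, 54, 113, 179, 229, 209]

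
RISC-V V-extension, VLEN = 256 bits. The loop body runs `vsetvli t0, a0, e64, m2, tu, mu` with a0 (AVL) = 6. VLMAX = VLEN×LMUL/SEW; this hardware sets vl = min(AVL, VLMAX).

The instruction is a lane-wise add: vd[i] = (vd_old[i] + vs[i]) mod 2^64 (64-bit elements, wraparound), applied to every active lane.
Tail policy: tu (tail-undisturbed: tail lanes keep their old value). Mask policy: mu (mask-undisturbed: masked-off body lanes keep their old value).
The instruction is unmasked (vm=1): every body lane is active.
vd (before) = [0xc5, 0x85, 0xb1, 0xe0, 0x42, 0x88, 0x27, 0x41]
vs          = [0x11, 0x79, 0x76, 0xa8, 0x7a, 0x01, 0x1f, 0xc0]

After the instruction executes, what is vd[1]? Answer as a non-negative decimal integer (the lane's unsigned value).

vd[1] = 254

lanes per group: 256·2/64 = 8
AVL=6 ≤ VLMAX=8, so vl = 6
vd[0] add(0xc5,0x11) -> 0xd6
vd[1] add(0x85,0x79) -> 0xfe
vd[2] add(0xb1,0x76) -> 0x127
vd[3] add(0xe0,0xa8) -> 0x188
vd[4] add(0x42,0x7a) -> 0xbc
vd[5] add(0x88,0x01) -> 0x89
vd[6] tail/keep -> 0x27
vd[7] tail/keep -> 0x41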